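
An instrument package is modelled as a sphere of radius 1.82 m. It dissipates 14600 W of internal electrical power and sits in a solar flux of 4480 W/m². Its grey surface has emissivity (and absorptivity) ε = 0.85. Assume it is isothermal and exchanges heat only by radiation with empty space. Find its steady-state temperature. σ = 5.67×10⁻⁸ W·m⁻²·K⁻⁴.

At steady state, absorbed solar power + internal power = radiated power.
Absorbed: α·S·A_cross = 0.85·4480·10.41 = 39630 W (cross-section πr²).
Total input = 39630 + 14600 = 54230 W.
Radiated: εσ·A_surf·T⁴ with A_surf = 4πr² = 41.62 m².
T⁴ = 54230/(0.85·5.67×10⁻⁸·41.62) = 2.703×10¹⁰ K⁴.

T ≈ 405 K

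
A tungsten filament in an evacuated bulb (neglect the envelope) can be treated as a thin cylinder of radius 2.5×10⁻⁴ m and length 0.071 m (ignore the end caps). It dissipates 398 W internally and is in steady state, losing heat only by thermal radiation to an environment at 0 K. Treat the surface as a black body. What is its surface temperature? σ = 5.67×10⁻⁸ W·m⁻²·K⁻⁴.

T ≈ 2820 K

Steady state: internal power = radiated power, P = εσA T⁴.
Radiating area A = 2πrL = 1.115×10⁻⁴ m².
T⁴ = P/(εσA) = 398/(1.0·5.67×10⁻⁸·1.115×10⁻⁴) = 6.294×10¹³ K⁴.
T = (6.294×10¹³)^(1/4).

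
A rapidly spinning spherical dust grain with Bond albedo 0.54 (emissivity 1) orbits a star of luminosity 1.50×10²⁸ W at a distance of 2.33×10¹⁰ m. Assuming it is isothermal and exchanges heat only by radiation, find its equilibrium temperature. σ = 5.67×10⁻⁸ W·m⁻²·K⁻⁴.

First find the stellar flux at distance d: S = L/(4πd²) = 1.50×10²⁸/(4π·(2.33×10¹⁰)²) = 2.199×10⁶ W/m².
For an isothermal sphere, absorbed (1−a)S·πr² = emitted σ·4πr²·T⁴, so T⁴ = (1−a)S/(4σ).
T⁴ = 0.460·2.199×10⁶/(4·5.67×10⁻⁸) = 4.459×10¹² K⁴.

T ≈ 1450 K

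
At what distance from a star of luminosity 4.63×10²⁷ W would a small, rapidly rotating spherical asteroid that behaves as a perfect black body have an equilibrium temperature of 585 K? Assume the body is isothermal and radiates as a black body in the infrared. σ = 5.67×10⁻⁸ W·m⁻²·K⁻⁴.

d ≈ 1.18×10¹¹ m

For an isothermal black-emitting sphere, (1−a)S·πr² = σ·4πr²·T⁴ ⇒ S = 4σT⁴/(1−a).
S = 4·5.67×10⁻⁸·(585)⁴/1.00 = 26560 W/m².
Flux falls as S = L/(4πd²), so d = √(L/(4πS)) = √(4.63×10²⁷/(4π·26560)).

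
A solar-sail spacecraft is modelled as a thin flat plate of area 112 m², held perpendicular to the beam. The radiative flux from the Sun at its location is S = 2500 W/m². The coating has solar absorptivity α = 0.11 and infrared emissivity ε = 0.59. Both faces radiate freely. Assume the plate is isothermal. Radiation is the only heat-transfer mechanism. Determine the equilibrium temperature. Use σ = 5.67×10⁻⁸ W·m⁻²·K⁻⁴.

At equilibrium, absorbed power = emitted power.
Absorbing cross-section = A = 112.0 m²; emitting surface = 2A = 224.0 m² (ratio 2).
αS·A_cross = εσ·A_surf·T⁴  ⇒  T⁴ = αS/(ε·2σ).
T⁴ = 0.110·2500/(0.59·2·5.67×10⁻⁸) = 4.110×10⁹ K⁴.
T = (4.110×10⁹)^(1/4).

T ≈ 253 K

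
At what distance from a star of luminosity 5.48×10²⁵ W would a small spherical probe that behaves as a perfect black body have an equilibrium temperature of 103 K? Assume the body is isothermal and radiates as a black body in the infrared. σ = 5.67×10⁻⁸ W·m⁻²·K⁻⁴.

d ≈ 4.13×10¹¹ m

For an isothermal black-emitting sphere, (1−a)S·πr² = σ·4πr²·T⁴ ⇒ S = 4σT⁴/(1−a).
S = 4·5.67×10⁻⁸·(103)⁴/1.00 = 25.53 W/m².
Flux falls as S = L/(4πd²), so d = √(L/(4πS)) = √(5.48×10²⁵/(4π·25.53)).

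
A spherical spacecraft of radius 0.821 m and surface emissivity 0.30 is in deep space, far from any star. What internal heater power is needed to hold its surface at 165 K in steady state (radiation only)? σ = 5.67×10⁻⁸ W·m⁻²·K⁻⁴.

P = εσ·4πr²·T⁴.
4πr² = 8.470 m²; T⁴ = 7.412×10⁸ K⁴.
P = 0.30·5.67×10⁻⁸·8.470·7.412×10⁸.

P ≈ 107 W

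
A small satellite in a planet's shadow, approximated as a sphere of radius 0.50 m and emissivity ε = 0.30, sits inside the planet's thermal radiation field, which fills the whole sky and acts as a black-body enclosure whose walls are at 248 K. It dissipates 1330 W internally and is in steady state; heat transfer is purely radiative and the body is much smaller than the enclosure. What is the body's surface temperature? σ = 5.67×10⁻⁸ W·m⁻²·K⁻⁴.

For a small grey body in a large enclosure, net radiated power = εσA(T⁴ − T_w⁴).
Steady state: P = εσA(T⁴ − T_w⁴) with A = 4πr² = 3.142 m².
T⁴ = P/(εσA) + T_w⁴ = 1330/(0.30·5.67×10⁻⁸·3.142) + (248)⁴
    = 2.489×10¹⁰ + 3.783×10⁹ = 2.867×10¹⁰ K⁴.

T ≈ 411 K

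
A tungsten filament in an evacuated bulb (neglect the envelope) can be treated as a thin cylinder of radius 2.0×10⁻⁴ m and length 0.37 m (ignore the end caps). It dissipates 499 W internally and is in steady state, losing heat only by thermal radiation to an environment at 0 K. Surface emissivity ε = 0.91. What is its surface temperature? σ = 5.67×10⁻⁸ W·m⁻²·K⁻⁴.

Steady state: internal power = radiated power, P = εσA T⁴.
Radiating area A = 2πrL = 4.650×10⁻⁴ m².
T⁴ = P/(εσA) = 499/(0.91·5.67×10⁻⁸·4.650×10⁻⁴) = 2.080×10¹³ K⁴.
T = (2.080×10¹³)^(1/4).

T ≈ 2140 K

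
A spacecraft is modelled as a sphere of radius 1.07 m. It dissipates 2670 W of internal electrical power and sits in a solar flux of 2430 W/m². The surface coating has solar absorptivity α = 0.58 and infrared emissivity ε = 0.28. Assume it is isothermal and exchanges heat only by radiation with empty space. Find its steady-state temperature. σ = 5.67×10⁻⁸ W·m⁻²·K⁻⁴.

T ≈ 429 K

At steady state, absorbed solar power + internal power = radiated power.
Absorbed: α·S·A_cross = 0.58·2430·3.597 = 5069 W (cross-section πr²).
Total input = 5069 + 2670 = 7739 W.
Radiated: εσ·A_surf·T⁴ with A_surf = 4πr² = 14.39 m².
T⁴ = 7739/(0.28·5.67×10⁻⁸·14.39) = 3.388×10¹⁰ K⁴.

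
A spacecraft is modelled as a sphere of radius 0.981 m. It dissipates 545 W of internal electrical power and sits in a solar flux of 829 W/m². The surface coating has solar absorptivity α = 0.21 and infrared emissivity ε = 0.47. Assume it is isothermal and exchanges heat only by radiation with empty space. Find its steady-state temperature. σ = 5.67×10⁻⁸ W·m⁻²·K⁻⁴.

At steady state, absorbed solar power + internal power = radiated power.
Absorbed: α·S·A_cross = 0.21·829·3.023 = 526.3 W (cross-section πr²).
Total input = 526.3 + 545 = 1071 W.
Radiated: εσ·A_surf·T⁴ with A_surf = 4πr² = 12.09 m².
T⁴ = 1071/(0.47·5.67×10⁻⁸·12.09) = 3.324×10⁹ K⁴.

T ≈ 240 K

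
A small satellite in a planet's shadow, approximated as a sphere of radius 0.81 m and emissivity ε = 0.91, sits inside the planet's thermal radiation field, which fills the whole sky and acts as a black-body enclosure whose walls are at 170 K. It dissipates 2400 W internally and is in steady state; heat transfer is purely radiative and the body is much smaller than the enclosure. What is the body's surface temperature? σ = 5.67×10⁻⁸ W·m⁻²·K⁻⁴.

For a small grey body in a large enclosure, net radiated power = εσA(T⁴ − T_w⁴).
Steady state: P = εσA(T⁴ − T_w⁴) with A = 4πr² = 8.245 m².
T⁴ = P/(εσA) + T_w⁴ = 2400/(0.91·5.67×10⁻⁸·8.245) + (170)⁴
    = 5.642×10⁹ + 8.352×10⁸ = 6.477×10⁹ K⁴.

T ≈ 284 K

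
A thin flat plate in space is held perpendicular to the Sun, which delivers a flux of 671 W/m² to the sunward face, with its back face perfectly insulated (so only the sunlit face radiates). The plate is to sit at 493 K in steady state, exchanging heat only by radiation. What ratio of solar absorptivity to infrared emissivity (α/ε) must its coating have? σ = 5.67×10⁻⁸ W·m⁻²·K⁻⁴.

Balance: αS·A = εσ·1A·T⁴ ⇒ α/ε = σT⁴/S.
α/ε = 5.67×10⁻⁸·(493)⁴/671 = 5.67×10⁻⁸·5.907×10¹⁰/671.

α/ε ≈ 4.99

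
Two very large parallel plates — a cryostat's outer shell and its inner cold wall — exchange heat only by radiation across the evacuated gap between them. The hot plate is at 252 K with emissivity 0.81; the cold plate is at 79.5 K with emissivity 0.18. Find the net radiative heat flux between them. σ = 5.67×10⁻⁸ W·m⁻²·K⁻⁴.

For two infinite grey parallel plates, q = σ(T₁⁴ − T₂⁴)/(1/ε₁ + 1/ε₂ − 1).
T₁⁴ − T₂⁴ = 4.033×10⁹ − 3.995×10⁷ = 3.993×10⁹ K⁴.
1/ε₁ + 1/ε₂ − 1 = 1.235 + 5.556 − 1 = 5.790.
q = 5.67×10⁻⁸ × 3.993×10⁹ / 5.790.

q ≈ 39.1 W/m²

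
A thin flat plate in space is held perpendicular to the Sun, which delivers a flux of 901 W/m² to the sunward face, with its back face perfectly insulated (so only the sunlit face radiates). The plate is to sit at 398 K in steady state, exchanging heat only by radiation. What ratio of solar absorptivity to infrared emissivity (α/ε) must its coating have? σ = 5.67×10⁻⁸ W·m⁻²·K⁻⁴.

Balance: αS·A = εσ·1A·T⁴ ⇒ α/ε = σT⁴/S.
α/ε = 5.67×10⁻⁸·(398)⁴/901 = 5.67×10⁻⁸·2.509×10¹⁰/901.

α/ε ≈ 1.58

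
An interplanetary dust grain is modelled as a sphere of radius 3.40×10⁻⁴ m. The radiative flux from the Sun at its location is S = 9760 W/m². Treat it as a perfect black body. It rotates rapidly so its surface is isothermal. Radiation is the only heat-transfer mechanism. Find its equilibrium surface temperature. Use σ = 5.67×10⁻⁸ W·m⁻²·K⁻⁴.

At equilibrium, absorbed power = emitted power.
Absorbing cross-section = πr² = 3.632×10⁻⁷ m²; emitting surface = 4πr² = 1.453×10⁻⁶ m² (ratio 4).
S·A_cross = εσ·A_surf·T⁴  ⇒  T⁴ = S/(4σ).
T⁴ = 1.00·9760/(4·5.67×10⁻⁸) = 4.303×10¹⁰ K⁴.
T = (4.303×10¹⁰)^(1/4).

T ≈ 455 K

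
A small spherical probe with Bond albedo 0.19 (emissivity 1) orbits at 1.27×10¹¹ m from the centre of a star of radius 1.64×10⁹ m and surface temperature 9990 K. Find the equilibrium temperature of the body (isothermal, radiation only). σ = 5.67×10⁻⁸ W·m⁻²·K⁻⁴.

The star's surface emits σT_*⁴; at distance d the flux is S = σT_*⁴(R_*/d)².
S = 5.67×10⁻⁸·(9990)⁴·(1.64×10⁹/1.27×10¹¹)² = 94170 W/m².
For an isothermal sphere T⁴ = (1−a)S/(4σ) = 3.363×10¹¹ K⁴.

T ≈ 762 K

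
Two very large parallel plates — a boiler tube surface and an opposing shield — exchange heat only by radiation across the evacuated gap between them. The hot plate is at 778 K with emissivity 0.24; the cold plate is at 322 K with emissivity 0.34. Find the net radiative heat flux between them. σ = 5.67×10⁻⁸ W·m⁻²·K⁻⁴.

For two infinite grey parallel plates, q = σ(T₁⁴ − T₂⁴)/(1/ε₁ + 1/ε₂ − 1).
T₁⁴ − T₂⁴ = 3.664×10¹¹ − 1.075×10¹⁰ = 3.556×10¹¹ K⁴.
1/ε₁ + 1/ε₂ − 1 = 4.167 + 2.941 − 1 = 6.108.
q = 5.67×10⁻⁸ × 3.556×10¹¹ / 6.108.

q ≈ 3300 W/m²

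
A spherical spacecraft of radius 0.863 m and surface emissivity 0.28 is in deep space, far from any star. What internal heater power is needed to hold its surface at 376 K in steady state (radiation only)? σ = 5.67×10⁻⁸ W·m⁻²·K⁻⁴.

P = εσ·4πr²·T⁴.
4πr² = 9.359 m²; T⁴ = 1.999×10¹⁰ K⁴.
P = 0.28·5.67×10⁻⁸·9.359·1.999×10¹⁰.

P ≈ 2970 W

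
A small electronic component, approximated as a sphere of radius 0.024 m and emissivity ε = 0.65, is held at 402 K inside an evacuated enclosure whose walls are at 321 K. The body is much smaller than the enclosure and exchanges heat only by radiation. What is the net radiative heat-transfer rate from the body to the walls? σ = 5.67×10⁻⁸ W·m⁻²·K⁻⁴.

P_net ≈ 4.13 W

For a small grey body in a large enclosure: P_net = εσA(T_body⁴ − T_wall⁴).
A = 4πr² = 0.007238 m²; T_body⁴ − T_wall⁴ = 2.612×10¹⁰ − 1.062×10¹⁰ = 1.550×10¹⁰ K⁴.
|P_net| = 0.65·5.67×10⁻⁸·0.007238·1.550×10¹⁰.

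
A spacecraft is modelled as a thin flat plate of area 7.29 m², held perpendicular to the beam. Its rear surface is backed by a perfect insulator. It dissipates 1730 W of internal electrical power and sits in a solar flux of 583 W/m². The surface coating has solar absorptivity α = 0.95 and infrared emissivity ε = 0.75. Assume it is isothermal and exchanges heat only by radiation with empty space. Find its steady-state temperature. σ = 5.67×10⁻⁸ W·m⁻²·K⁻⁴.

At steady state, absorbed solar power + internal power = radiated power.
Absorbed: α·S·A_cross = 0.95·583·7.290 = 4038 W (cross-section A).
Total input = 4038 + 1730 = 5768 W.
Radiated: εσ·A_surf·T⁴ with A_surf = A = 7.290 m².
T⁴ = 5768/(0.75·5.67×10⁻⁸·7.290) = 1.860×10¹⁰ K⁴.

T ≈ 369 K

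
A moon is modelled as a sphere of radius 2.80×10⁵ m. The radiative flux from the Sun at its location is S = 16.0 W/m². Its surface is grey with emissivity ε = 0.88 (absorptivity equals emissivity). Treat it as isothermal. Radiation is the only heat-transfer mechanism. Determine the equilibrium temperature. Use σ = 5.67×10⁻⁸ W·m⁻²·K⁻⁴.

T ≈ 91.6 K

At equilibrium, absorbed power = emitted power.
Absorbing cross-section = πr² = 2.463×10¹¹ m²; emitting surface = 4πr² = 9.852×10¹¹ m² (ratio 4).
εS·A_cross = εσ·A_surf·T⁴  ⇒  T⁴ = S/(4σ)   (ε cancels).
T⁴ = 16.0/(4·5.67×10⁻⁸) = 7.055×10⁷ K⁴.
T = (7.055×10⁷)^(1/4).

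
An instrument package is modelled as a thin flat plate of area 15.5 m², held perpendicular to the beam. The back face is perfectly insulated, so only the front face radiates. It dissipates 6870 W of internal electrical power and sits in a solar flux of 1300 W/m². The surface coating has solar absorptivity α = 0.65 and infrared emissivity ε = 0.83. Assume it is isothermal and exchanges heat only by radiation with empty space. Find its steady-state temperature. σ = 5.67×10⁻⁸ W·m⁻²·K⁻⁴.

T ≈ 407 K

At steady state, absorbed solar power + internal power = radiated power.
Absorbed: α·S·A_cross = 0.65·1300·15.50 = 13100 W (cross-section A).
Total input = 13100 + 6870 = 19970 W.
Radiated: εσ·A_surf·T⁴ with A_surf = A = 15.50 m².
T⁴ = 19970/(0.83·5.67×10⁻⁸·15.50) = 2.737×10¹⁰ K⁴.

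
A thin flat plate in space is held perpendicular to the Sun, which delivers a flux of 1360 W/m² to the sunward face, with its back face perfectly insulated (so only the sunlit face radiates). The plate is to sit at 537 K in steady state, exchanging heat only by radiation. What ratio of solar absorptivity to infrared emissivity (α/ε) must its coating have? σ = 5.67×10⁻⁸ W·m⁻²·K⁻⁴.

α/ε ≈ 3.47

Balance: αS·A = εσ·1A·T⁴ ⇒ α/ε = σT⁴/S.
α/ε = 5.67×10⁻⁸·(537)⁴/1360 = 5.67×10⁻⁸·8.316×10¹⁰/1360.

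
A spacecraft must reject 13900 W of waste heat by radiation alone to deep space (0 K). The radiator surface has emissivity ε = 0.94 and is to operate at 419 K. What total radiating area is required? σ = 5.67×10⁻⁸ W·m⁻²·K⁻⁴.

P = εσA T⁴ ⇒ A = P/(εσT⁴).
T⁴ = 3.082×10¹⁰ K⁴.
A = 13900/(0.94 × 5.67×10⁻⁸ × 3.082×10¹⁰).

A ≈ 8.46 m²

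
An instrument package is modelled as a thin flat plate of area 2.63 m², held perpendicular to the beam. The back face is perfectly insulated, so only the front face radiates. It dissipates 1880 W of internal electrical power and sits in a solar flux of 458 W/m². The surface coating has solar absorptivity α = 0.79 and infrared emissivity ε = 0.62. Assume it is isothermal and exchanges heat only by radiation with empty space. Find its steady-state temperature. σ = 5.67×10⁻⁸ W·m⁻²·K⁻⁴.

At steady state, absorbed solar power + internal power = radiated power.
Absorbed: α·S·A_cross = 0.79·458·2.630 = 951.6 W (cross-section A).
Total input = 951.6 + 1880 = 2832 W.
Radiated: εσ·A_surf·T⁴ with A_surf = A = 2.630 m².
T⁴ = 2832/(0.62·5.67×10⁻⁸·2.630) = 3.063×10¹⁰ K⁴.

T ≈ 418 K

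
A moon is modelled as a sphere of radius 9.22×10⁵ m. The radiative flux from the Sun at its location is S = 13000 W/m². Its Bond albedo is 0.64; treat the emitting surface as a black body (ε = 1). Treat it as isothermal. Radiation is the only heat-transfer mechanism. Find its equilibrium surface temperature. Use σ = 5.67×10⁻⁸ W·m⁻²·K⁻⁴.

T ≈ 379 K

At equilibrium, absorbed power = emitted power.
Absorbing cross-section = πr² = 2.671×10¹² m²; emitting surface = 4πr² = 1.068×10¹³ m² (ratio 4).
(1−a)S·A_cross = εσ·A_surf·T⁴  ⇒  T⁴ = (1−a)S/(4σ).
T⁴ = 0.360·13000/(4·5.67×10⁻⁸) = 2.063×10¹⁰ K⁴.
T = (2.063×10¹⁰)^(1/4).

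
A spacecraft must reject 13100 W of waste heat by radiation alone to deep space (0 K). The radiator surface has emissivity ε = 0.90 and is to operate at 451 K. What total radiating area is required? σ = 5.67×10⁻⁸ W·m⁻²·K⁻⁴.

A ≈ 6.20 m²

P = εσA T⁴ ⇒ A = P/(εσT⁴).
T⁴ = 4.137×10¹⁰ K⁴.
A = 13100/(0.90 × 5.67×10⁻⁸ × 4.137×10¹⁰).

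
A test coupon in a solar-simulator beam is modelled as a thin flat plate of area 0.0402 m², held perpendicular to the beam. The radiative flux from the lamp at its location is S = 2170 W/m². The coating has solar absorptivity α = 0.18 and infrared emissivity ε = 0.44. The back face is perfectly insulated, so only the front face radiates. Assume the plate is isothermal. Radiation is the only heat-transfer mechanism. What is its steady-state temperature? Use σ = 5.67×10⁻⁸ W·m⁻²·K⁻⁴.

T ≈ 354 K

At equilibrium, absorbed power = emitted power.
Absorbing cross-section = A = 0.04020 m²; emitting surface = A = 0.04020 m² (ratio 1).
αS·A_cross = εσ·A_surf·T⁴  ⇒  T⁴ = αS/(ε·1σ).
T⁴ = 0.180·2170/(0.44·1·5.67×10⁻⁸) = 1.566×10¹⁰ K⁴.
T = (1.566×10¹⁰)^(1/4).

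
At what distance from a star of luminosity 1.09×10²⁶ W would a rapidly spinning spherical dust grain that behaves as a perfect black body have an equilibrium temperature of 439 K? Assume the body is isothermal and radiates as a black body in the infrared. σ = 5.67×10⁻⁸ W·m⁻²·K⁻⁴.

d ≈ 3.21×10¹⁰ m

For an isothermal black-emitting sphere, (1−a)S·πr² = σ·4πr²·T⁴ ⇒ S = 4σT⁴/(1−a).
S = 4·5.67×10⁻⁸·(439)⁴/1.00 = 8424 W/m².
Flux falls as S = L/(4πd²), so d = √(L/(4πS)) = √(1.09×10²⁶/(4π·8424)).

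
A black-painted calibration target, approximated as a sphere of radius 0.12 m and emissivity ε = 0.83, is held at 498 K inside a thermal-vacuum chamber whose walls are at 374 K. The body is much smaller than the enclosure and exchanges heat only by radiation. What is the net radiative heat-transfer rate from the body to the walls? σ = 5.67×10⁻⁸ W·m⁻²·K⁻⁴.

P_net ≈ 357 W

For a small grey body in a large enclosure: P_net = εσA(T_body⁴ − T_wall⁴).
A = 4πr² = 0.1810 m²; T_body⁴ − T_wall⁴ = 6.151×10¹⁰ − 1.957×10¹⁰ = 4.194×10¹⁰ K⁴.
|P_net| = 0.83·5.67×10⁻⁸·0.1810·4.194×10¹⁰.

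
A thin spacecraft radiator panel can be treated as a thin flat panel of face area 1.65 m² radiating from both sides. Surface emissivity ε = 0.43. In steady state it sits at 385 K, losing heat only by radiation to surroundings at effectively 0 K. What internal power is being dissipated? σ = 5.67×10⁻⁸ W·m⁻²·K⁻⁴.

Steady state: P = εσA T⁴.
A = 2·1.65 = 3.300 m²; T⁴ = (385)⁴ = 2.197×10¹⁰ K⁴.
P = 0.43 × 5.67×10⁻⁸ × 3.300 × 2.197×10¹⁰.

P ≈ 1770 W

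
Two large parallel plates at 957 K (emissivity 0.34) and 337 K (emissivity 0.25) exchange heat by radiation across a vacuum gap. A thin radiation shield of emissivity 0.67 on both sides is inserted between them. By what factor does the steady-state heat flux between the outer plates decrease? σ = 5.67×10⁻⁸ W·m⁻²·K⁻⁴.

Without shield: q₀ = σΔ(T⁴)/(1/ε₁+1/ε₂−1) with denominator 5.941.
With shield the two gaps are in series; the resistances add: (1/ε₁+1/ε_s−1)+(1/ε_s+1/ε₂−1) = 3.434+4.493 = 7.926.
Heat-flux ratio q₀/q = 7.926/5.941.

factor ≈ 1.33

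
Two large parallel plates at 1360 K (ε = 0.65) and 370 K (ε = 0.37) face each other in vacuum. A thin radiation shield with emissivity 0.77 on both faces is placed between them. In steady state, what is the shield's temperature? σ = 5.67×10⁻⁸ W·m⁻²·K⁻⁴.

In steady state the net flux on the hot side equals that on the cold side.
σ(T₁⁴−T_s⁴)/D₁ = σ(T_s⁴−T₂⁴)/D₂, with D₁ = 1/ε₁+1/ε_s−1 = 1.837, D₂ = 1/ε_s+1/ε₂−1 = 3.001.
Solve for T_s⁴: T_s⁴ = (D₂·T₁⁴ + D₁·T₂⁴)/(D₁+D₂) = 2.129×10¹² K⁴.

T_s ≈ 1210 K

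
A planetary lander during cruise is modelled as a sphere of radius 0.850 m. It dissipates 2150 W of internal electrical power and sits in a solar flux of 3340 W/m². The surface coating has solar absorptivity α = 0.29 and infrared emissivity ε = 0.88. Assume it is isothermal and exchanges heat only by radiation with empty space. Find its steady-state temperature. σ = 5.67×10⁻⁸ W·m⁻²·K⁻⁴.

T ≈ 313 K

At steady state, absorbed solar power + internal power = radiated power.
Absorbed: α·S·A_cross = 0.29·3340·2.270 = 2199 W (cross-section πr²).
Total input = 2199 + 2150 = 4349 W.
Radiated: εσ·A_surf·T⁴ with A_surf = 4πr² = 9.079 m².
T⁴ = 4349/(0.88·5.67×10⁻⁸·9.079) = 9.599×10⁹ K⁴.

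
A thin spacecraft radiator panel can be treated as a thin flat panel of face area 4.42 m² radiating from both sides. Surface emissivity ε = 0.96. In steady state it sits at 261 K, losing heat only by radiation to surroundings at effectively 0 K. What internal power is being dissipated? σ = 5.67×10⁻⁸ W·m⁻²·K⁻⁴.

Steady state: P = εσA T⁴.
A = 2·4.42 = 8.840 m²; T⁴ = (261)⁴ = 4.640×10⁹ K⁴.
P = 0.96 × 5.67×10⁻⁸ × 8.840 × 4.640×10⁹.

P ≈ 2230 W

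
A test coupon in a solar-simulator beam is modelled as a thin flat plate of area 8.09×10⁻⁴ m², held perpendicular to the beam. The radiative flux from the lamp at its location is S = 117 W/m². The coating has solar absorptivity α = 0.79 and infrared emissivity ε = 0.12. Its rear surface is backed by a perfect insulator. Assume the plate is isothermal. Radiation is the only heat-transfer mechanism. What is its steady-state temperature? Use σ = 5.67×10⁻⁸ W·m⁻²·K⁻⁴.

At equilibrium, absorbed power = emitted power.
Absorbing cross-section = A = 8.090×10⁻⁴ m²; emitting surface = A = 8.090×10⁻⁴ m² (ratio 1).
αS·A_cross = εσ·A_surf·T⁴  ⇒  T⁴ = αS/(ε·1σ).
T⁴ = 0.790·117/(0.12·1·5.67×10⁻⁸) = 1.358×10¹⁰ K⁴.
T = (1.358×10¹⁰)^(1/4).

T ≈ 341 K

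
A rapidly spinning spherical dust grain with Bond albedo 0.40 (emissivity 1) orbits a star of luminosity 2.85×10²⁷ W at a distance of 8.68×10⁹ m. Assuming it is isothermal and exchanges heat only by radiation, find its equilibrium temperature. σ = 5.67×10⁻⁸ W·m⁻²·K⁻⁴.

First find the stellar flux at distance d: S = L/(4πd²) = 2.85×10²⁷/(4π·(8.68×10⁹)²) = 3.010×10⁶ W/m².
For an isothermal sphere, absorbed (1−a)S·πr² = emitted σ·4πr²·T⁴, so T⁴ = (1−a)S/(4σ).
T⁴ = 0.600·3.010×10⁶/(4·5.67×10⁻⁸) = 7.963×10¹² K⁴.

T ≈ 1680 K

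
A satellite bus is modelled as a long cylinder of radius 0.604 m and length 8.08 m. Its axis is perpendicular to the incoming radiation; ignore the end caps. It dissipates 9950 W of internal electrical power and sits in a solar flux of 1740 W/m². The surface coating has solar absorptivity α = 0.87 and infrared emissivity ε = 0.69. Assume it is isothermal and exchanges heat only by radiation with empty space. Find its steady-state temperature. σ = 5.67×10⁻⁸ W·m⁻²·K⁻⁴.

At steady state, absorbed solar power + internal power = radiated power.
Absorbed: α·S·A_cross = 0.87·1740·9.761 = 14780 W (cross-section 2rL).
Total input = 14780 + 9950 = 24730 W.
Radiated: εσ·A_surf·T⁴ with A_surf = 2πrL = 30.66 m².
T⁴ = 24730/(0.69·5.67×10⁻⁸·30.66) = 2.061×10¹⁰ K⁴.

T ≈ 379 K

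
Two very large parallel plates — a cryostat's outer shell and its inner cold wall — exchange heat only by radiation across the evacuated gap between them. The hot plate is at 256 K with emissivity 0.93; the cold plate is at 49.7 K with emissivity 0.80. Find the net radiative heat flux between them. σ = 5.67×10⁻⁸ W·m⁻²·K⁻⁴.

q ≈ 183 W/m²

For two infinite grey parallel plates, q = σ(T₁⁴ − T₂⁴)/(1/ε₁ + 1/ε₂ − 1).
T₁⁴ − T₂⁴ = 4.295×10⁹ − 6.101×10⁶ = 4.289×10⁹ K⁴.
1/ε₁ + 1/ε₂ − 1 = 1.075 + 1.250 − 1 = 1.325.
q = 5.67×10⁻⁸ × 4.289×10⁹ / 1.325.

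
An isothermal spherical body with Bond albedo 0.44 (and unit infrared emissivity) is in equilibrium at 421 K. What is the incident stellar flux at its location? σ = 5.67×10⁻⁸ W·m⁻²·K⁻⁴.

S ≈ 12700 W/m²

(1−a)S·πr² = σ·4πr²·T⁴ ⇒ S = 4σT⁴/(1−a).
S = 4·5.67×10⁻⁸·3.141×10¹⁰/0.560.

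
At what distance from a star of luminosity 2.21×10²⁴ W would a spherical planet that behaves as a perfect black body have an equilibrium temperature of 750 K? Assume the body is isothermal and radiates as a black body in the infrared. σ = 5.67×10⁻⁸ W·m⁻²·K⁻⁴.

d ≈ 1.57×10⁹ m

For an isothermal black-emitting sphere, (1−a)S·πr² = σ·4πr²·T⁴ ⇒ S = 4σT⁴/(1−a).
S = 4·5.67×10⁻⁸·(750)⁴/1.00 = 71760 W/m².
Flux falls as S = L/(4πd²), so d = √(L/(4πS)) = √(2.21×10²⁴/(4π·71760)).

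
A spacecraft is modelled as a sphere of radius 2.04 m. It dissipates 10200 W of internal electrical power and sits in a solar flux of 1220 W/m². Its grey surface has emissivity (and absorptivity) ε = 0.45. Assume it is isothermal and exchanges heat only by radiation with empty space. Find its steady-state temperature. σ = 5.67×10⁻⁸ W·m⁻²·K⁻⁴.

At steady state, absorbed solar power + internal power = radiated power.
Absorbed: α·S·A_cross = 0.45·1220·13.07 = 7178 W (cross-section πr²).
Total input = 7178 + 10200 = 17380 W.
Radiated: εσ·A_surf·T⁴ with A_surf = 4πr² = 52.30 m².
T⁴ = 17380/(0.45·5.67×10⁻⁸·52.30) = 1.302×10¹⁰ K⁴.

T ≈ 338 K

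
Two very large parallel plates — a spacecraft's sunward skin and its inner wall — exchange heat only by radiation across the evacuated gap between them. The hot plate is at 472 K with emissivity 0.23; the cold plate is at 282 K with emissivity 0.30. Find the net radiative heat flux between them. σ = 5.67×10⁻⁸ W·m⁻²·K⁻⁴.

q ≈ 368 W/m²

For two infinite grey parallel plates, q = σ(T₁⁴ − T₂⁴)/(1/ε₁ + 1/ε₂ − 1).
T₁⁴ − T₂⁴ = 4.963×10¹⁰ − 6.324×10⁹ = 4.331×10¹⁰ K⁴.
1/ε₁ + 1/ε₂ − 1 = 4.348 + 3.333 − 1 = 6.681.
q = 5.67×10⁻⁸ × 4.331×10¹⁰ / 6.681.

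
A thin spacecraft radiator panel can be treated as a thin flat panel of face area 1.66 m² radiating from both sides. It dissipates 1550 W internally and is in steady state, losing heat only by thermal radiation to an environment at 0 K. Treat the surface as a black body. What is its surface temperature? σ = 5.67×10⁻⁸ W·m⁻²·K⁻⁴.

Steady state: internal power = radiated power, P = εσA T⁴.
Radiating area A = 2·1.66 = 3.320 m².
T⁴ = P/(εσA) = 1550/(1.0·5.67×10⁻⁸·3.320) = 8.234×10⁹ K⁴.
T = (8.234×10⁹)^(1/4).

T ≈ 301 K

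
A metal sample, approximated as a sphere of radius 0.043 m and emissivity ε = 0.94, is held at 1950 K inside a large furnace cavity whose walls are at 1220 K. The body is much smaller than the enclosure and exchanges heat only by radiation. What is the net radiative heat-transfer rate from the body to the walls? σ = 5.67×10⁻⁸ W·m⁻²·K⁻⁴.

P_net ≈ 15200 W

For a small grey body in a large enclosure: P_net = εσA(T_body⁴ − T_wall⁴).
A = 4πr² = 0.02324 m²; T_body⁴ − T_wall⁴ = 1.446×10¹³ − 2.215×10¹² = 1.224×10¹³ K⁴.
|P_net| = 0.94·5.67×10⁻⁸·0.02324·1.224×10¹³.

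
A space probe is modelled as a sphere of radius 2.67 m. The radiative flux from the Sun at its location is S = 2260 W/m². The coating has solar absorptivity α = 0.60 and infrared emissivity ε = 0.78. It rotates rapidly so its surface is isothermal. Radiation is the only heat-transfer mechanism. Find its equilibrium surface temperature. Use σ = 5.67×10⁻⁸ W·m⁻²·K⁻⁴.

T ≈ 296 K

At equilibrium, absorbed power = emitted power.
Absorbing cross-section = πr² = 22.40 m²; emitting surface = 4πr² = 89.58 m² (ratio 4).
αS·A_cross = εσ·A_surf·T⁴  ⇒  T⁴ = αS/(ε·4σ).
T⁴ = 0.600·2260/(0.78·4·5.67×10⁻⁸) = 7.665×10⁹ K⁴.
T = (7.665×10⁹)^(1/4).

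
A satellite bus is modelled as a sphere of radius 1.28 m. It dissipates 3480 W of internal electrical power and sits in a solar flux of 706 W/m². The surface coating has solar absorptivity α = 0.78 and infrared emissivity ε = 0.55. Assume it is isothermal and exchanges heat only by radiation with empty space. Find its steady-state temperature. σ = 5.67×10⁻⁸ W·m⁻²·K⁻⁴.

At steady state, absorbed solar power + internal power = radiated power.
Absorbed: α·S·A_cross = 0.78·706·5.147 = 2834 W (cross-section πr²).
Total input = 2834 + 3480 = 6314 W.
Radiated: εσ·A_surf·T⁴ with A_surf = 4πr² = 20.59 m².
T⁴ = 6314/(0.55·5.67×10⁻⁸·20.59) = 9.835×10⁹ K⁴.

T ≈ 315 K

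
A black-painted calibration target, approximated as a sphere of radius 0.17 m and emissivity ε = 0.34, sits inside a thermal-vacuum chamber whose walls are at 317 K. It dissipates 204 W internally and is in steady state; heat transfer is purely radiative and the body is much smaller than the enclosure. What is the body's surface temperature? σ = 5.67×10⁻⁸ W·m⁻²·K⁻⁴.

For a small grey body in a large enclosure, net radiated power = εσA(T⁴ − T_w⁴).
Steady state: P = εσA(T⁴ − T_w⁴) with A = 4πr² = 0.3632 m².
T⁴ = P/(εσA) + T_w⁴ = 204/(0.34·5.67×10⁻⁸·0.3632) + (317)⁴
    = 2.914×10¹⁰ + 1.010×10¹⁰ = 3.924×10¹⁰ K⁴.

T ≈ 445 K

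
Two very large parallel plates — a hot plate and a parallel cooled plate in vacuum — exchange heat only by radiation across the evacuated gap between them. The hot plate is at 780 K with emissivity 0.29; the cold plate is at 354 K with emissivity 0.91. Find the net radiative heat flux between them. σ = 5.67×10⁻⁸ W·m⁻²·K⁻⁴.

q ≈ 5670 W/m²

For two infinite grey parallel plates, q = σ(T₁⁴ − T₂⁴)/(1/ε₁ + 1/ε₂ − 1).
T₁⁴ − T₂⁴ = 3.702×10¹¹ − 1.570×10¹⁰ = 3.544×10¹¹ K⁴.
1/ε₁ + 1/ε₂ − 1 = 3.448 + 1.099 − 1 = 3.547.
q = 5.67×10⁻⁸ × 3.544×10¹¹ / 3.547.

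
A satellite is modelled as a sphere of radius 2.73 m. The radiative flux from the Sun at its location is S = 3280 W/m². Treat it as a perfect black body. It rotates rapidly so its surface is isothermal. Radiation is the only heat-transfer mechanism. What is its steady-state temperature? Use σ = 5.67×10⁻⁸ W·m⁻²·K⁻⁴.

T ≈ 347 K

At equilibrium, absorbed power = emitted power.
Absorbing cross-section = πr² = 23.41 m²; emitting surface = 4πr² = 93.66 m² (ratio 4).
S·A_cross = εσ·A_surf·T⁴  ⇒  T⁴ = S/(4σ).
T⁴ = 1.00·3280/(4·5.67×10⁻⁸) = 1.446×10¹⁰ K⁴.
T = (1.446×10¹⁰)^(1/4).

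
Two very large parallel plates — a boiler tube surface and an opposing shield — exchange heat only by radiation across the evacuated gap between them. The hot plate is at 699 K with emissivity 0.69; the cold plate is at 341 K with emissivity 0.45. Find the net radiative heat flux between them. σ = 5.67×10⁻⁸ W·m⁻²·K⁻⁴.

For two infinite grey parallel plates, q = σ(T₁⁴ − T₂⁴)/(1/ε₁ + 1/ε₂ − 1).
T₁⁴ − T₂⁴ = 2.387×10¹¹ − 1.352×10¹⁰ = 2.252×10¹¹ K⁴.
1/ε₁ + 1/ε₂ − 1 = 1.449 + 2.222 − 1 = 2.671.
q = 5.67×10⁻⁸ × 2.252×10¹¹ / 2.671.

q ≈ 4780 W/m²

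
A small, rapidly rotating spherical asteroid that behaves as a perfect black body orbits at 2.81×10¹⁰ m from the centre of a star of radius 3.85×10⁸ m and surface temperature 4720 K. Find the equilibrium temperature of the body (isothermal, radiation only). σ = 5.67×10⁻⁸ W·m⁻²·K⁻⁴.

T ≈ 391 K

The star's surface emits σT_*⁴; at distance d the flux is S = σT_*⁴(R_*/d)².
S = 5.67×10⁻⁸·(4720)⁴·(3.85×10⁸/2.81×10¹⁰)² = 5283 W/m².
For an isothermal sphere T⁴ = (1−a)S/(4σ) = 2.329×10¹⁰ K⁴.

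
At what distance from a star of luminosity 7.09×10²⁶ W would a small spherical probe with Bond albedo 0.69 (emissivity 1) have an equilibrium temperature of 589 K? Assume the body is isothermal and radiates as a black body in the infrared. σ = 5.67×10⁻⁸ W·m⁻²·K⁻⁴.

d ≈ 2.53×10¹⁰ m

For an isothermal black-emitting sphere, (1−a)S·πr² = σ·4πr²·T⁴ ⇒ S = 4σT⁴/(1−a).
S = 4·5.67×10⁻⁸·(589)⁴/0.310 = 88050 W/m².
Flux falls as S = L/(4πd²), so d = √(L/(4πS)) = √(7.09×10²⁶/(4π·88050)).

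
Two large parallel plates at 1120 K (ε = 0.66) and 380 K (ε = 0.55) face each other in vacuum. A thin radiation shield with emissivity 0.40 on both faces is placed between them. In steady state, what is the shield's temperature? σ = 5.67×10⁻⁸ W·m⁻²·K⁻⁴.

In steady state the net flux on the hot side equals that on the cold side.
σ(T₁⁴−T_s⁴)/D₁ = σ(T_s⁴−T₂⁴)/D₂, with D₁ = 1/ε₁+1/ε_s−1 = 3.015, D₂ = 1/ε_s+1/ε₂−1 = 3.318.
Solve for T_s⁴: T_s⁴ = (D₂·T₁⁴ + D₁·T₂⁴)/(D₁+D₂) = 8.343×10¹¹ K⁴.

T_s ≈ 956 K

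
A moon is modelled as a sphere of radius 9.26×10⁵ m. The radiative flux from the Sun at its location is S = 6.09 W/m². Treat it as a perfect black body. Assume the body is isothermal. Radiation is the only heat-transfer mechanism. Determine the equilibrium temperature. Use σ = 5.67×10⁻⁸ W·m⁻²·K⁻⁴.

T ≈ 72.0 K

At equilibrium, absorbed power = emitted power.
Absorbing cross-section = πr² = 2.694×10¹² m²; emitting surface = 4πr² = 1.078×10¹³ m² (ratio 4).
S·A_cross = εσ·A_surf·T⁴  ⇒  T⁴ = S/(4σ).
T⁴ = 1.00·6.09/(4·5.67×10⁻⁸) = 2.685×10⁷ K⁴.
T = (2.685×10⁷)^(1/4).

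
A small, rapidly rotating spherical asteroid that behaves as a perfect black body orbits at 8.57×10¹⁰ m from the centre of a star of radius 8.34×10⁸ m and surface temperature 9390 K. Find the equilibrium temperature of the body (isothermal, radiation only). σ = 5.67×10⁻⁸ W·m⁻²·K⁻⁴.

T ≈ 655 K

The star's surface emits σT_*⁴; at distance d the flux is S = σT_*⁴(R_*/d)².
S = 5.67×10⁻⁸·(9390)⁴·(8.34×10⁸/8.57×10¹⁰)² = 41750 W/m².
For an isothermal sphere T⁴ = (1−a)S/(4σ) = 1.841×10¹¹ K⁴.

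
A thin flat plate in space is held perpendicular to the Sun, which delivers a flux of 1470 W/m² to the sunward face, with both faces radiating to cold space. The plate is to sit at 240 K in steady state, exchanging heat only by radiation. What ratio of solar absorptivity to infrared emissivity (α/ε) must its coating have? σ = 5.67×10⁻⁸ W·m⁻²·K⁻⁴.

Balance: αS·A = εσ·2A·T⁴ ⇒ α/ε = 2σT⁴/S.
α/ε = 2·5.67×10⁻⁸·(240)⁴/1470 = 2·5.67×10⁻⁸·3.318×10⁹/1470.

α/ε ≈ 0.256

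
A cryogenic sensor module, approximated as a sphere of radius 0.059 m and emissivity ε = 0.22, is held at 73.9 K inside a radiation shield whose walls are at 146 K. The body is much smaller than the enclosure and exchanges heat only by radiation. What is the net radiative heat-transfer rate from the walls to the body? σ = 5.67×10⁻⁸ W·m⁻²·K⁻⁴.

For a small grey body in a large enclosure: P_net = εσA(T_body⁴ − T_wall⁴).
A = 4πr² = 0.04374 m²; T_body⁴ − T_wall⁴ = 2.982×10⁷ − 4.544×10⁸ = -4.245×10⁸ K⁴.
|P_net| = 0.22·5.67×10⁻⁸·0.04374·4.245×10⁸.

P_net ≈ 0.232 W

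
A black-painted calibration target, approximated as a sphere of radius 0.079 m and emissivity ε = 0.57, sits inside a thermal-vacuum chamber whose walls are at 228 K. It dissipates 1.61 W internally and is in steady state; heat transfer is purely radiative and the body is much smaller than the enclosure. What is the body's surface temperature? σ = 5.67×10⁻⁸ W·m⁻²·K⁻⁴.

T ≈ 240 K

For a small grey body in a large enclosure, net radiated power = εσA(T⁴ − T_w⁴).
Steady state: P = εσA(T⁴ − T_w⁴) with A = 4πr² = 0.07843 m².
T⁴ = P/(εσA) + T_w⁴ = 1.61/(0.57·5.67×10⁻⁸·0.07843) + (228)⁴
    = 6.352×10⁸ + 2.702×10⁹ = 3.338×10⁹ K⁴.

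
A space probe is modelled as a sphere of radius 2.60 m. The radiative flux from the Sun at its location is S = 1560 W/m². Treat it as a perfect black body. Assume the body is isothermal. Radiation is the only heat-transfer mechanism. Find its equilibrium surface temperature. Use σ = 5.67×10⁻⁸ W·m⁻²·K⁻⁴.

At equilibrium, absorbed power = emitted power.
Absorbing cross-section = πr² = 21.24 m²; emitting surface = 4πr² = 84.95 m² (ratio 4).
S·A_cross = εσ·A_surf·T⁴  ⇒  T⁴ = S/(4σ).
T⁴ = 1.00·1560/(4·5.67×10⁻⁸) = 6.878×10⁹ K⁴.
T = (6.878×10⁹)^(1/4).

T ≈ 288 K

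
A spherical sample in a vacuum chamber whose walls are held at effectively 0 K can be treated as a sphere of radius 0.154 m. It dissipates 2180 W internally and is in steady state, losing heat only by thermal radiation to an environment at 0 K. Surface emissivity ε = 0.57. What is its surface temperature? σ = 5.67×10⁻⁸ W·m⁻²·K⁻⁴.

Steady state: internal power = radiated power, P = εσA T⁴.
Radiating area A = 4πr² = 0.2980 m².
T⁴ = P/(εσA) = 2180/(0.57·5.67×10⁻⁸·0.2980) = 2.263×10¹¹ K⁴.
T = (2.263×10¹¹)^(1/4).

T ≈ 690 K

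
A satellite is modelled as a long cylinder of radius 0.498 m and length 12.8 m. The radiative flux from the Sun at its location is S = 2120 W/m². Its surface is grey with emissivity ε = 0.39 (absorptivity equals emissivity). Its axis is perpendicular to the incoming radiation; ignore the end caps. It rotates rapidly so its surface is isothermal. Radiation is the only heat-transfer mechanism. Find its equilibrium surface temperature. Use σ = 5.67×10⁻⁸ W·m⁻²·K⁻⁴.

T ≈ 330 K

At equilibrium, absorbed power = emitted power.
Absorbing cross-section = 2rL = 12.75 m²; emitting surface = 2πrL = 40.05 m² (ratio π).
εS·A_cross = εσ·A_surf·T⁴  ⇒  T⁴ = S/(πσ)   (ε cancels).
T⁴ = 2120/(π·5.67×10⁻⁸) = 1.190×10¹⁰ K⁴.
T = (1.190×10¹⁰)^(1/4).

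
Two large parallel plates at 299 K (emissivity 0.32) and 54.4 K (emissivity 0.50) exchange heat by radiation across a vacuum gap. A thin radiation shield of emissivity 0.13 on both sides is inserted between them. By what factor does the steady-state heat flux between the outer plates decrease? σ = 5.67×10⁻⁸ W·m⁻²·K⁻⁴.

factor ≈ 4.49

Without shield: q₀ = σΔ(T⁴)/(1/ε₁+1/ε₂−1) with denominator 4.125.
With shield the two gaps are in series; the resistances add: (1/ε₁+1/ε_s−1)+(1/ε_s+1/ε₂−1) = 9.817+8.692 = 18.51.
Heat-flux ratio q₀/q = 18.51/4.125.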